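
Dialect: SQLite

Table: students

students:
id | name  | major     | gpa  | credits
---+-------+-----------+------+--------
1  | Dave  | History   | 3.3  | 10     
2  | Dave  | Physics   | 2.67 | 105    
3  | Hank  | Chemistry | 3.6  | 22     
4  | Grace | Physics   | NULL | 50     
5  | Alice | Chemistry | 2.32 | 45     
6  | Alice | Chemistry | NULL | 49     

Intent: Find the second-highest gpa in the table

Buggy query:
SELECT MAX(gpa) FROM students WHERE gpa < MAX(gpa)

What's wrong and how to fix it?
Bug: MAX(gpa) on the right of the comparison is an aggregate-in-WHERE error

Fix: Compute the overall MAX in a subquery, then take MAX of rows below it

Corrected query:
SELECT MAX(gpa) FROM students WHERE gpa < (SELECT MAX(gpa) FROM students)

Result:
MAX(gpa)
--------
3.3     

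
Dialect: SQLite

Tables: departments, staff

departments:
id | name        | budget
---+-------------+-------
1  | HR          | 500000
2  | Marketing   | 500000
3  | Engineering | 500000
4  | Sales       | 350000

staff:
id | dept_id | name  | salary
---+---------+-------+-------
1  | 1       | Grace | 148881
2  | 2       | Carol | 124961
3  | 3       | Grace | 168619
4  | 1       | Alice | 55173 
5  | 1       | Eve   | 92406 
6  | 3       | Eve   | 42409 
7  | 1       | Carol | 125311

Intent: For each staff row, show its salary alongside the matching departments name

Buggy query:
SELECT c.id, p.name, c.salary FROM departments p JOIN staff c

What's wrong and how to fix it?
Bug: JOIN with no ON clause produces a cartesian product; every staff row pairs with every departments row

Fix: Add ON c.dept_id = p.id to the JOIN

Corrected query:
SELECT c.id, p.name, c.salary FROM departments p JOIN staff c ON c.dept_id = p.id

Result:
id | name        | salary
---+-------------+-------
1  | HR          | 148881
2  | Marketing   | 124961
3  | Engineering | 168619
4  | HR          | 55173 
5  | HR          | 92406 
6  | Engineering | 42409 
7  | HR          | 125311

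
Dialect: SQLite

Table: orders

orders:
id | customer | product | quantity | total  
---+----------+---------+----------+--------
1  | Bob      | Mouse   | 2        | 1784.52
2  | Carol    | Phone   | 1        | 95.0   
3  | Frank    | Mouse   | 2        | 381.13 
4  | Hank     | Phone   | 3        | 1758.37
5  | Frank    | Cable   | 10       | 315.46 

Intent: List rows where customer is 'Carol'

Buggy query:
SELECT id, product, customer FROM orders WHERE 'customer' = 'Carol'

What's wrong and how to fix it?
Bug: Single quotes denote string literals in SQL; the column name is being compared as a constant string

Fix: Remove the quotes around the column name (or use double quotes for an identifier)

Corrected query:
SELECT id, product, customer FROM orders WHERE customer = 'Carol'

Result:
id | product | customer
---+---------+---------
2  | Phone   | Carol   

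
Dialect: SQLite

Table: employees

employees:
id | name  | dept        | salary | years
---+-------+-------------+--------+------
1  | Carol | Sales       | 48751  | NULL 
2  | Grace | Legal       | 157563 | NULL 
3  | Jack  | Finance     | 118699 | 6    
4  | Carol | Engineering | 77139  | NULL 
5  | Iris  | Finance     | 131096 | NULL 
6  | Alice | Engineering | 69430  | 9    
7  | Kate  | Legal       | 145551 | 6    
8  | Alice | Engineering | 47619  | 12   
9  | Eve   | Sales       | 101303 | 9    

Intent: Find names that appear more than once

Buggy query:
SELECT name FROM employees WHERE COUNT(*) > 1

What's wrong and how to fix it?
Bug: WHERE can't reference COUNT(*); aggregates are computed after WHERE

Fix: GROUP BY name, then filter groups with HAVING COUNT(*) > 1

Corrected query:
SELECT name FROM employees GROUP BY name HAVING COUNT(*) > 1

Result:
name 
-----
Alice
Carol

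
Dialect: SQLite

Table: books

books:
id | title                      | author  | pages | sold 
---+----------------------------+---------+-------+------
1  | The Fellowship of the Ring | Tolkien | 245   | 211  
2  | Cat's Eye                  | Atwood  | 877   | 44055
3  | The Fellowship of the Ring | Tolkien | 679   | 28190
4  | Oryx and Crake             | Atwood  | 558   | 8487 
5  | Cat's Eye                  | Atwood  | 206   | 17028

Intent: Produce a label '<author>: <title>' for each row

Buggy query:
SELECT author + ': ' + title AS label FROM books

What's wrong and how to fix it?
Bug: '+' is numeric addition; on text columns SQLite converts them to 0 instead of concatenating

Fix: Replace + with || to concatenate text

Corrected query:
SELECT author || ': ' || title AS label FROM books

Result:
label                              
-----------------------------------
Tolkien: The Fellowship of the Ring
Atwood: Cat's Eye                  
Tolkien: The Fellowship of the Ring
Atwood: Oryx and Crake             
Atwood: Cat's Eye                  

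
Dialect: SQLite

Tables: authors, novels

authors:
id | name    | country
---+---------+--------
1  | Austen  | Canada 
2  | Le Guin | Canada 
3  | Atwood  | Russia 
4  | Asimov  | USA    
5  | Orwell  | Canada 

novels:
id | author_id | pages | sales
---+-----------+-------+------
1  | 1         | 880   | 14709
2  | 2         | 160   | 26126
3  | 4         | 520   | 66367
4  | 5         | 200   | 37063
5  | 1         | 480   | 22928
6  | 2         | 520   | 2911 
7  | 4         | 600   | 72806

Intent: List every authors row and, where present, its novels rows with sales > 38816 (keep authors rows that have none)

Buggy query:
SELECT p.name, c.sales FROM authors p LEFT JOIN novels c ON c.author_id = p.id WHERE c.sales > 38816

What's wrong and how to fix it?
Bug: Filtering c.sales in WHERE discards the NULL rows produced by LEFT JOIN, turning it into an inner join

Fix: Move the right-table condition into the ON clause so unmatched parents are kept

Corrected query:
SELECT p.name, c.sales FROM authors p LEFT JOIN novels c ON c.author_id = p.id AND c.sales > 38816

Result:
name    | sales
--------+------
Austen  | NULL 
Le Guin | NULL 
Atwood  | NULL 
Asimov  | 66367
Asimov  | 72806
Orwell  | NULL 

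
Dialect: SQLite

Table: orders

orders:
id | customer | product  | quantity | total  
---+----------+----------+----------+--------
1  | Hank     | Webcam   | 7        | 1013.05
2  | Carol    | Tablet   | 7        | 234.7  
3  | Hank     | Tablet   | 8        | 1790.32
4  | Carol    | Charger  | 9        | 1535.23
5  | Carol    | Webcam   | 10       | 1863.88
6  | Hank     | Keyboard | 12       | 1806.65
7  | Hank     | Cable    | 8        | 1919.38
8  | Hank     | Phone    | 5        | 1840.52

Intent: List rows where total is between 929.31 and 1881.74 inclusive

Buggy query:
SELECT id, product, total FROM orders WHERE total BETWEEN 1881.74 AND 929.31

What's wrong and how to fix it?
Bug: BETWEEN expects the lower bound first; with 1881.74 AND 929.31 the range is empty

Fix: Write BETWEEN 929.31 AND 1881.74

Corrected query:
SELECT id, product, total FROM orders WHERE total BETWEEN 929.31 AND 1881.74

Result:
id | product  | total  
---+----------+--------
1  | Webcam   | 1013.05
3  | Tablet   | 1790.32
4  | Charger  | 1535.23
5  | Webcam   | 1863.88
6  | Keyboard | 1806.65
8  | Phone    | 1840.52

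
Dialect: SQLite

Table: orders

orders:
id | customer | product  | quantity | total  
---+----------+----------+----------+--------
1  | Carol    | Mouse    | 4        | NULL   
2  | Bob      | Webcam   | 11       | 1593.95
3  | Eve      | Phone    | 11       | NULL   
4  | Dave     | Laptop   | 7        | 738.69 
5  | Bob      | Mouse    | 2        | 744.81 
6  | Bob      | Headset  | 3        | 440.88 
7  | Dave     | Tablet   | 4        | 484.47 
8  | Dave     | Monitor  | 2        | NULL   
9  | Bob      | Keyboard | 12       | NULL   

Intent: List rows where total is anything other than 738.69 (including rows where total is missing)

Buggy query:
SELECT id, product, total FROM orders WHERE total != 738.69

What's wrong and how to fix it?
Bug: Inequality against NULL is unknown, not true; rows with NULL are dropped

Fix: Add an explicit OR total IS NULL to include the missing-value rows

Corrected query:
SELECT id, product, total FROM orders WHERE total != 738.69 OR total IS NULL

Result:
id | product  | total  
---+----------+--------
1  | Mouse    | NULL   
2  | Webcam   | 1593.95
3  | Phone    | NULL   
5  | Mouse    | 744.81 
6  | Headset  | 440.88 
7  | Tablet   | 484.47 
8  | Monitor  | NULL   
9  | Keyboard | NULL   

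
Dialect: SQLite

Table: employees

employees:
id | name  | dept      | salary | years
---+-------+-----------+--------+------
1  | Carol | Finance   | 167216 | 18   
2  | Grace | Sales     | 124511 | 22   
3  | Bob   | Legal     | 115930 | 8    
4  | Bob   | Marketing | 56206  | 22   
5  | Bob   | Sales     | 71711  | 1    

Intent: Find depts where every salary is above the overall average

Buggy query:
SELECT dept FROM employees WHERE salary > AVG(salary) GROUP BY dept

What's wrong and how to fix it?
Bug: WHERE evaluates per row before aggregation, so AVG() is unavailable

Fix: Use a subquery for AVG and a HAVING MIN(...) filter so the condition holds for every row in the group

Corrected query:
SELECT dept FROM employees GROUP BY dept HAVING MIN(salary) > (SELECT AVG(salary) FROM employees)

Result:
dept   
-------
Finance
Legal  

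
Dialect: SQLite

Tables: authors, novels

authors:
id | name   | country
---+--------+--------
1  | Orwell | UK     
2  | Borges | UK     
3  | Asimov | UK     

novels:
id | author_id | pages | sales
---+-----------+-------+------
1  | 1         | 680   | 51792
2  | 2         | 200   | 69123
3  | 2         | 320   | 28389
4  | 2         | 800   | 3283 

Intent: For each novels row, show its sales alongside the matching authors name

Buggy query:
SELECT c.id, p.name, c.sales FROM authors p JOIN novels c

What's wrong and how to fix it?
Bug: JOIN with no ON clause produces a cartesian product; every novels row pairs with every authors row

Fix: Add ON c.author_id = p.id to the JOIN

Corrected query:
SELECT c.id, p.name, c.sales FROM authors p JOIN novels c ON c.author_id = p.id

Result:
id | name   | sales
---+--------+------
1  | Orwell | 51792
2  | Borges | 69123
3  | Borges | 28389
4  | Borges | 3283 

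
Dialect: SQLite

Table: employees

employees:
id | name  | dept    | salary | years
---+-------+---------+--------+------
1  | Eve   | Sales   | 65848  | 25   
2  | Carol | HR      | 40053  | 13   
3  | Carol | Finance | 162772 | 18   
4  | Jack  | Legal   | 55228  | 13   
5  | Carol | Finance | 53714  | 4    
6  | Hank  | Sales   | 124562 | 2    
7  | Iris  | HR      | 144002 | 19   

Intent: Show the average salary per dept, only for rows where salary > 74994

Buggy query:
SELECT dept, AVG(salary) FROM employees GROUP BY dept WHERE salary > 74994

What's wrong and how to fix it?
Bug: WHERE cannot follow GROUP BY

Fix: Place WHERE between FROM and GROUP BY

Corrected query:
SELECT dept, AVG(salary) FROM employees WHERE salary > 74994 GROUP BY dept

Result:
dept    | AVG(salary)
--------+------------
Finance | 162772     
HR      | 144002     
Sales   | 124562     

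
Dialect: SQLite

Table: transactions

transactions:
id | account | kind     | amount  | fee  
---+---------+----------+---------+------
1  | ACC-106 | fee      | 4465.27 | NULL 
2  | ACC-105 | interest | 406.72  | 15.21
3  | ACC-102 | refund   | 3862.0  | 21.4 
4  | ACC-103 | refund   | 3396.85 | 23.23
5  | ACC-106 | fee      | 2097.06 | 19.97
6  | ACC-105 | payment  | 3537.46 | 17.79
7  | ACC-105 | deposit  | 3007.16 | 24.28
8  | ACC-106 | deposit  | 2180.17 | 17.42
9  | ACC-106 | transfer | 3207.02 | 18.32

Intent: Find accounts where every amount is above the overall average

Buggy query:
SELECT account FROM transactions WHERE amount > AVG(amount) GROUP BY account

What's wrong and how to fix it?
Bug: AVG() is an aggregate; it can't sit directly in WHERE

Fix: Compute the overall average in a scalar subquery and compare each group's MIN against it in HAVING

Corrected query:
SELECT account FROM transactions GROUP BY account HAVING MIN(amount) > (SELECT AVG(amount) FROM transactions)

Result:
account
-------
ACC-102
ACC-103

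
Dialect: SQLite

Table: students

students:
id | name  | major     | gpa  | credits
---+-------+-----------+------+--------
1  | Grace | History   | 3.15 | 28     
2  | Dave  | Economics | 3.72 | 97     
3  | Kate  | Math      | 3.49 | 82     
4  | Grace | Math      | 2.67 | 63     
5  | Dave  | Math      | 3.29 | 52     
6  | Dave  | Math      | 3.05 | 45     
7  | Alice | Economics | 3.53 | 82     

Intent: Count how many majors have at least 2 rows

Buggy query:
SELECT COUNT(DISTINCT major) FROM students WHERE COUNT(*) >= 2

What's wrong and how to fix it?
Bug: WHERE filters individual rows, not groups, so a group-level COUNT is invalid there

Fix: Use a subquery that GROUPs and filters with HAVING, then count its rows

Corrected query:
SELECT COUNT(*) FROM (SELECT major FROM students GROUP BY major HAVING COUNT(*) >= 2)

Result:
COUNT(*)
--------
2       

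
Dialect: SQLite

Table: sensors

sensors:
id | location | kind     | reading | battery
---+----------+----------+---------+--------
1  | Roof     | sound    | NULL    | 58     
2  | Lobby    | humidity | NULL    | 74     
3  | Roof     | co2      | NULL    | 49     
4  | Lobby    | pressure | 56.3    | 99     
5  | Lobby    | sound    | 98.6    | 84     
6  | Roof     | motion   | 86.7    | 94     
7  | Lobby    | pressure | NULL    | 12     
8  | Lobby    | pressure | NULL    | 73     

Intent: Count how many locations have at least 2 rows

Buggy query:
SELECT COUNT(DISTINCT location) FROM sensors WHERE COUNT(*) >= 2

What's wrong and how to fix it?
Bug: COUNT(*) cannot appear in WHERE; the per-group count doesn't exist yet

Fix: Use a subquery that GROUPs and filters with HAVING, then count its rows

Corrected query:
SELECT COUNT(*) FROM (SELECT location FROM sensors GROUP BY location HAVING COUNT(*) >= 2)

Result:
COUNT(*)
--------
2       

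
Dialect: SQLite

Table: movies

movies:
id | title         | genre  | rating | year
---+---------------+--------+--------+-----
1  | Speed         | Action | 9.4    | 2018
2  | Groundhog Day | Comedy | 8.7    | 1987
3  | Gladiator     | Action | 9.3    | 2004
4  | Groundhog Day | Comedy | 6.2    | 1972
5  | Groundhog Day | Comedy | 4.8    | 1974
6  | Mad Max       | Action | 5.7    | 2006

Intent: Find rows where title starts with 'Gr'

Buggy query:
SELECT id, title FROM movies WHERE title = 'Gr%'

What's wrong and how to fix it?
Bug: '=' compares the literal string including the % character; pattern matching needs LIKE

Fix: Replace '=' with LIKE so 'Gr%' is treated as a pattern

Corrected query:
SELECT id, title FROM movies WHERE title LIKE 'Gr%'

Result:
id | title        
---+--------------
2  | Groundhog Day
4  | Groundhog Day
5  | Groundhog Day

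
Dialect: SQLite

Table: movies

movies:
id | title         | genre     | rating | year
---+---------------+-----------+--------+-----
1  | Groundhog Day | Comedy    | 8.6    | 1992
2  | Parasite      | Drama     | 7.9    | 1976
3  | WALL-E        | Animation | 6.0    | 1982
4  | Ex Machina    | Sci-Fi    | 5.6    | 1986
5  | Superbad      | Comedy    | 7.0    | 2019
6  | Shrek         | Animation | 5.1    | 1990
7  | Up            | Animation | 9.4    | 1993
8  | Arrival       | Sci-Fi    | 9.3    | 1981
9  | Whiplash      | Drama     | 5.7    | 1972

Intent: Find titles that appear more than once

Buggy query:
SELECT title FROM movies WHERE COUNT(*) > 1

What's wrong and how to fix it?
Bug: COUNT(*) is an aggregate and cannot be used in WHERE

Fix: Group first, then use HAVING for the count condition

Corrected query:
SELECT title FROM movies GROUP BY title HAVING COUNT(*) > 1

Result:
(no rows)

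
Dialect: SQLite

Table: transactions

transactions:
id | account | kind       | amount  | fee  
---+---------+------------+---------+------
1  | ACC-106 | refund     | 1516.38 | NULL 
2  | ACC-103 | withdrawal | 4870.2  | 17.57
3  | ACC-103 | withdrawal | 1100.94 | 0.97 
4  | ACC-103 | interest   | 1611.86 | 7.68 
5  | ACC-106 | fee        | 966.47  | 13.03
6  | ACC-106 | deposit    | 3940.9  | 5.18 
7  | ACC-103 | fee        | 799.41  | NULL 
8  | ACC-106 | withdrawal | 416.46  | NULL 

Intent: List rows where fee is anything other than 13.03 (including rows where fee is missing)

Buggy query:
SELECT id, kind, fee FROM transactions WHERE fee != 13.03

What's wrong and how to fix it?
Bug: 'fee != 13.03' is unknown when fee is NULL, so NULL rows are silently excluded

Fix: Add an explicit OR fee IS NULL to include the missing-value rows

Corrected query:
SELECT id, kind, fee FROM transactions WHERE fee != 13.03 OR fee IS NULL

Result:
id | kind       | fee  
---+------------+------
1  | refund     | NULL 
2  | withdrawal | 17.57
3  | withdrawal | 0.97 
4  | interest   | 7.68 
6  | deposit    | 5.18 
7  | fee        | NULL 
8  | withdrawal | NULL 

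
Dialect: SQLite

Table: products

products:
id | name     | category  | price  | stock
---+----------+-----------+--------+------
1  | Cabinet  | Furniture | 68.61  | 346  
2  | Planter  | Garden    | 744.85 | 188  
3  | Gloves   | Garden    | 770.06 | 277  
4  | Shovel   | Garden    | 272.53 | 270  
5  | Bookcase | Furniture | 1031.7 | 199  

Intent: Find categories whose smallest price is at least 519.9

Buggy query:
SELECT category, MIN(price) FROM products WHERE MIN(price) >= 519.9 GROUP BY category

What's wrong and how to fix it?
Bug: MIN() in WHERE is a misuse of aggregate

Fix: Use HAVING for the per-group MIN condition

Corrected query:
SELECT category, MIN(price) FROM products GROUP BY category HAVING MIN(price) >= 519.9

Result:
(no rows)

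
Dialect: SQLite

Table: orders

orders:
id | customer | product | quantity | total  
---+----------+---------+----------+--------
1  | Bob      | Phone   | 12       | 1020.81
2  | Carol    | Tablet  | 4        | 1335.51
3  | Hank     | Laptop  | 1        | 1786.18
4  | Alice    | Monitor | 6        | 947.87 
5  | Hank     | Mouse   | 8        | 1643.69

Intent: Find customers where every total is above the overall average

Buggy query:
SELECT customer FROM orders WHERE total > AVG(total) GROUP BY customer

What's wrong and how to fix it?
Bug: WHERE evaluates per row before aggregation, so AVG() is unavailable

Fix: Use a subquery for AVG and a HAVING MIN(...) filter so the condition holds for every row in the group

Corrected query:
SELECT customer FROM orders GROUP BY customer HAVING MIN(total) > (SELECT AVG(total) FROM orders)

Result:
customer
--------
Hank    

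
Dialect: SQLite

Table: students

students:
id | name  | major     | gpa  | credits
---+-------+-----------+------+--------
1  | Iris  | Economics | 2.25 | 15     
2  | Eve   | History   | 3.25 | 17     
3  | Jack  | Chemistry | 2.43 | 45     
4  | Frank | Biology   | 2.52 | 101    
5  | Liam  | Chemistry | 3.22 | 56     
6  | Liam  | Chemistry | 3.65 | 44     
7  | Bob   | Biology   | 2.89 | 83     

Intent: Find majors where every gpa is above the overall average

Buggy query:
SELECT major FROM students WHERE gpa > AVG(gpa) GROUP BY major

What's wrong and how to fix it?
Bug: WHERE evaluates per row before aggregation, so AVG() is unavailable

Fix: Compute the overall average in a scalar subquery and compare each group's MIN against it in HAVING

Corrected query:
SELECT major FROM students GROUP BY major HAVING MIN(gpa) > (SELECT AVG(gpa) FROM students)

Result:
major  
-------
History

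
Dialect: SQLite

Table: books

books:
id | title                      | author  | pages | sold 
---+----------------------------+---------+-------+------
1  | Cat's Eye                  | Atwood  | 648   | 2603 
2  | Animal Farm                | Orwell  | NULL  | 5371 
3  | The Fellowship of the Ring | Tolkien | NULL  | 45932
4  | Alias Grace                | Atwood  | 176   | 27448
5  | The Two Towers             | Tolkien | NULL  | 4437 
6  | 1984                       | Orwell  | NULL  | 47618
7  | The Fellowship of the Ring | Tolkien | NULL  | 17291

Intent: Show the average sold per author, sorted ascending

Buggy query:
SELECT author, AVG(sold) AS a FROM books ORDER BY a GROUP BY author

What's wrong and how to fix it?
Bug: GROUP BY must precede ORDER BY

Fix: Reorder: SELECT … FROM … GROUP BY … ORDER BY …

Corrected query:
SELECT author, AVG(sold) AS a FROM books GROUP BY author ORDER BY a

Result:
author  | a           
--------+-------------
Atwood  | 15025.5     
Tolkien | 22553.333333
Orwell  | 26494.5     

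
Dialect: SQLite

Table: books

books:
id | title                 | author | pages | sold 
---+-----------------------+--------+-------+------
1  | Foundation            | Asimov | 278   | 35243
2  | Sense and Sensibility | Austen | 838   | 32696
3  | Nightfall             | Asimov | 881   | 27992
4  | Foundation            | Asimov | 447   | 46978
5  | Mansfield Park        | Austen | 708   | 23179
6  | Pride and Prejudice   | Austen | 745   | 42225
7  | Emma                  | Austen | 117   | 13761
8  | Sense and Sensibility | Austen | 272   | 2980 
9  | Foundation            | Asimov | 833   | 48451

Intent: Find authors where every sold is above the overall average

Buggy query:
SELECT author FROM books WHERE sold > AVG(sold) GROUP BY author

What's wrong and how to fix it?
Bug: AVG() is an aggregate; it can't sit directly in WHERE

Fix: Compute the overall average in a scalar subquery and compare each group's MIN against it in HAVING

Corrected query:
SELECT author FROM books GROUP BY author HAVING MIN(sold) > (SELECT AVG(sold) FROM books)

Result:
(no rows)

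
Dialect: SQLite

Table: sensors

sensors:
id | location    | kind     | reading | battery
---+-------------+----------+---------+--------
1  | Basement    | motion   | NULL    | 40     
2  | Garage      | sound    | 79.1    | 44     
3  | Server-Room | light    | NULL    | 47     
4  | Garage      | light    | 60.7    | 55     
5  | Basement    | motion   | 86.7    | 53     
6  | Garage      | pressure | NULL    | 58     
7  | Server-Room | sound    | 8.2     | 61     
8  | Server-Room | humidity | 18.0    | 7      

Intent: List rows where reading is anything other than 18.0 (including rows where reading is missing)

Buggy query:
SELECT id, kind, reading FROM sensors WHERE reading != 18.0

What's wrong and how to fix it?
Bug: Inequality against NULL is unknown, not true; rows with NULL are dropped

Fix: Handle NULL separately with IS NULL alongside the inequality

Corrected query:
SELECT id, kind, reading FROM sensors WHERE reading != 18.0 OR reading IS NULL

Result:
id | kind     | reading
---+----------+--------
1  | motion   | NULL   
2  | sound    | 79.1   
3  | light    | NULL   
4  | light    | 60.7   
5  | motion   | 86.7   
6  | pressure | NULL   
7  | sound    | 8.2    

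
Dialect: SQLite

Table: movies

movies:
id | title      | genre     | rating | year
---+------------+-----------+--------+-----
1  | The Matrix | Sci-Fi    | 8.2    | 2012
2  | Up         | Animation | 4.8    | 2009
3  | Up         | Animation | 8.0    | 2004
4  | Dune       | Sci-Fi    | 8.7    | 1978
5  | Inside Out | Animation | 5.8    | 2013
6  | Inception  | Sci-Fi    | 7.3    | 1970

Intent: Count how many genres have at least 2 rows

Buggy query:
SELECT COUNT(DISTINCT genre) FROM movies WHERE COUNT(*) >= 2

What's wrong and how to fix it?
Bug: WHERE filters individual rows, not groups, so a group-level COUNT is invalid there

Fix: Group first with HAVING COUNT(*) >= 2, then COUNT the resulting groups

Corrected query:
SELECT COUNT(*) FROM (SELECT genre FROM movies GROUP BY genre HAVING COUNT(*) >= 2)

Result:
COUNT(*)
--------
2       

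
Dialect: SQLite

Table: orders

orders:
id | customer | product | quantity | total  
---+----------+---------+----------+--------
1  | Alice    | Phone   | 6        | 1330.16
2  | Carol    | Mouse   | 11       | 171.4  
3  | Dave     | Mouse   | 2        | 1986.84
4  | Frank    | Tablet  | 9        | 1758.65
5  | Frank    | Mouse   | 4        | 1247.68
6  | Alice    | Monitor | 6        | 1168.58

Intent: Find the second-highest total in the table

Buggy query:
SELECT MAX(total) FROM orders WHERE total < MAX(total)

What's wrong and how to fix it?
Bug: The inner MAX is an aggregate inside WHERE, which is not allowed

Fix: Put the inner MAX in a scalar subquery

Corrected query:
SELECT MAX(total) FROM orders WHERE total < (SELECT MAX(total) FROM orders)

Result:
MAX(total)
----------
1758.65   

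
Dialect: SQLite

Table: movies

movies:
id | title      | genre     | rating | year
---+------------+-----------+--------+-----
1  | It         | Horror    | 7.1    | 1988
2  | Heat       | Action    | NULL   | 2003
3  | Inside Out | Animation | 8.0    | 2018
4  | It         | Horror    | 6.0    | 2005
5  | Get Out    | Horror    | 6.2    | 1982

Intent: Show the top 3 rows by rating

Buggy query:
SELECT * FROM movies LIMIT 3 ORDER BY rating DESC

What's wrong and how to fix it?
Bug: ORDER BY cannot follow LIMIT; LIMIT is the final clause

Fix: Swap the clauses: ORDER BY first, then LIMIT

Corrected query:
SELECT * FROM movies ORDER BY rating DESC LIMIT 3

Result:
id | title      | genre     | rating | year
---+------------+-----------+--------+-----
3  | Inside Out | Animation | 8      | 2018
1  | It         | Horror    | 7.1    | 1988
5  | Get Out    | Horror    | 6.2    | 1982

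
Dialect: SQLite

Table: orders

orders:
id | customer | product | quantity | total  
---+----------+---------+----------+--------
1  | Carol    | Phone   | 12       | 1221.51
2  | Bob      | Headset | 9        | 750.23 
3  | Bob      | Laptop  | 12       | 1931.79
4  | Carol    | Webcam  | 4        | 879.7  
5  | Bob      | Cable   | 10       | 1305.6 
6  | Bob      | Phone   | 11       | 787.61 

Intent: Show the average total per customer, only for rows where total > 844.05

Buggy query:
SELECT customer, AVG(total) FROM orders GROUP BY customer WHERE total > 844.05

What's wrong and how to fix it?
Bug: WHERE cannot follow GROUP BY

Fix: Move the WHERE clause before GROUP BY

Corrected query:
SELECT customer, AVG(total) FROM orders WHERE total > 844.05 GROUP BY customer

Result:
customer | AVG(total)
---------+-----------
Bob      | 1618.695  
Carol    | 1050.605  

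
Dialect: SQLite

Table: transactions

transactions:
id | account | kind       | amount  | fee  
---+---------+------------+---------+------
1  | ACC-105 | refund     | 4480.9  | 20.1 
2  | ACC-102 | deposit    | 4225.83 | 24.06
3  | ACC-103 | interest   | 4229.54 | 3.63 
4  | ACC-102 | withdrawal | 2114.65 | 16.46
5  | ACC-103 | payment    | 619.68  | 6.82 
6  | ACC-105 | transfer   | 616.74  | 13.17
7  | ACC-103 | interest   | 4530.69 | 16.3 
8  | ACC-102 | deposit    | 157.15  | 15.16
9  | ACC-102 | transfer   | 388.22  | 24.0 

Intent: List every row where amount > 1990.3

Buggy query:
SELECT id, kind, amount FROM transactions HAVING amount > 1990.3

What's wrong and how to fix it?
Bug: HAVING filters the output of aggregation, but this query has no GROUP BY and no aggregate functions, so SQLite rejects it (HAVING clause on a non-aggregate query); the condition here is per row

Fix: Replace HAVING with WHERE since the condition applies to individual rows

Corrected query:
SELECT id, kind, amount FROM transactions WHERE amount > 1990.3

Result:
id | kind       | amount 
---+------------+--------
1  | refund     | 4480.9 
2  | deposit    | 4225.83
3  | interest   | 4229.54
4  | withdrawal | 2114.65
7  | interest   | 4530.69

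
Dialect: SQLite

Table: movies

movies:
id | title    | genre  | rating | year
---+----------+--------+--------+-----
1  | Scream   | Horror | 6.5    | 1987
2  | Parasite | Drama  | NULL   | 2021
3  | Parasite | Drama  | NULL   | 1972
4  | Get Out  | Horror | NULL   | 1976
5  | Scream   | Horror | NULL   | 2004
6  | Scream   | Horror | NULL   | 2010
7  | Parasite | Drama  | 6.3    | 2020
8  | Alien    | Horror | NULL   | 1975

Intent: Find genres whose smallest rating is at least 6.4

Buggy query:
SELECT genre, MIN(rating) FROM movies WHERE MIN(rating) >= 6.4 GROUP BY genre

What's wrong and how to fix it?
Bug: MIN() in WHERE is a misuse of aggregate

Fix: Replace WHERE with HAVING after the GROUP BY

Corrected query:
SELECT genre, MIN(rating) FROM movies GROUP BY genre HAVING MIN(rating) >= 6.4

Result:
genre  | MIN(rating)
-------+------------
Horror | 6.5        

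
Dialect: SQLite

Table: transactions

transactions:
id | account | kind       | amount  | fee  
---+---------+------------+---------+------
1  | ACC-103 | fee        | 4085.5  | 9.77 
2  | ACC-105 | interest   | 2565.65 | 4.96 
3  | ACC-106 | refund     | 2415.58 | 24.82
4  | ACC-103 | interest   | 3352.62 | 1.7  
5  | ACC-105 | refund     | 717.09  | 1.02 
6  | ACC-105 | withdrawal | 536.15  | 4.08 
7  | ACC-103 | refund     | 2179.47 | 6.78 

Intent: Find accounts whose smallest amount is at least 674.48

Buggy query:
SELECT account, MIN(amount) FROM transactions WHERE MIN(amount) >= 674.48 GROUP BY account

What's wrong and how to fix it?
Bug: MIN() in WHERE is a misuse of aggregate

Fix: Replace WHERE with HAVING after the GROUP BY

Corrected query:
SELECT account, MIN(amount) FROM transactions GROUP BY account HAVING MIN(amount) >= 674.48

Result:
account | MIN(amount)
--------+------------
ACC-103 | 2179.47    
ACC-106 | 2415.58    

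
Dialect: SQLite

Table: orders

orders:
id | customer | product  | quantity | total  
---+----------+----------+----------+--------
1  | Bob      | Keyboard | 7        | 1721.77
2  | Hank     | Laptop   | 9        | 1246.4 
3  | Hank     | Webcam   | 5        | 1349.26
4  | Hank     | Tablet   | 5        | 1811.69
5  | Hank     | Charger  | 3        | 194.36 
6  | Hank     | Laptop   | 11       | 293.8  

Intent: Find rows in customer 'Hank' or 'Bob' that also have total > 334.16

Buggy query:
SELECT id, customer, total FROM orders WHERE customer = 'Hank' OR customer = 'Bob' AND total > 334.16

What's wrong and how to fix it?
Bug: AND binds tighter than OR, so this parses as customer = 'Hank' OR (customer = 'Bob' AND total > 334.16)

Fix: Group the OR with parentheses (or use IN), then AND the threshold

Corrected query:
SELECT id, customer, total FROM orders WHERE (customer = 'Hank' OR customer = 'Bob') AND total > 334.16

Result:
id | customer | total  
---+----------+--------
1  | Bob      | 1721.77
2  | Hank     | 1246.4 
3  | Hank     | 1349.26
4  | Hank     | 1811.69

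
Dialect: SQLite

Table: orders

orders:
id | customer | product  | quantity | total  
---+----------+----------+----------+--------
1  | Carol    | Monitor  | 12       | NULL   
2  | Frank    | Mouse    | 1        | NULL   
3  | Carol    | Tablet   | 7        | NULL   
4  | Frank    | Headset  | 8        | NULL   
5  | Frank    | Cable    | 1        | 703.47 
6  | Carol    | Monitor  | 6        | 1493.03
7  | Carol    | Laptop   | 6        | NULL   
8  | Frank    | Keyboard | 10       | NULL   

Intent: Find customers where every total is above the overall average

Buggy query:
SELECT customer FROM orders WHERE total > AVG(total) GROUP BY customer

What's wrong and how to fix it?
Bug: WHERE evaluates per row before aggregation, so AVG() is unavailable

Fix: Use a subquery for AVG and a HAVING MIN(...) filter so the condition holds for every row in the group

Corrected query:
SELECT customer FROM orders GROUP BY customer HAVING MIN(total) > (SELECT AVG(total) FROM orders)

Result:
customer
--------
Carol   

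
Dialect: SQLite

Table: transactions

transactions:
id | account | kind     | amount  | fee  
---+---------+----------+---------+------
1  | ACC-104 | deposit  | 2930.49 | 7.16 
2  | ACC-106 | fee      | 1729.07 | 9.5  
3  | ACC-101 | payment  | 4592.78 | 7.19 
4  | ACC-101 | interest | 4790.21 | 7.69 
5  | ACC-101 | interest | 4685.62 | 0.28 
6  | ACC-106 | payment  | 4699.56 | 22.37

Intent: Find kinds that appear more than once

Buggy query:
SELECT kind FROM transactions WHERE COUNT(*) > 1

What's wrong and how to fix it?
Bug: COUNT(*) is an aggregate and cannot be used in WHERE

Fix: Group first, then use HAVING for the count condition

Corrected query:
SELECT kind FROM transactions GROUP BY kind HAVING COUNT(*) > 1

Result:
kind    
--------
interest
payment 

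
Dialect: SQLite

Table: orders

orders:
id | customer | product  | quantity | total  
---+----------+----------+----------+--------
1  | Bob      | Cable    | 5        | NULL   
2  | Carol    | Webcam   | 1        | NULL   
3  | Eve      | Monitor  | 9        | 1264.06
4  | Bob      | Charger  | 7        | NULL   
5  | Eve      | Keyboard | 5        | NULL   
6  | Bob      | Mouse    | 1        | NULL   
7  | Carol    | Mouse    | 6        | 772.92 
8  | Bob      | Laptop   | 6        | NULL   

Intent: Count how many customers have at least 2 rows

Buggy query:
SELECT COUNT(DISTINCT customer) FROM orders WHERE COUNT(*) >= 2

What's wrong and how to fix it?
Bug: COUNT(*) cannot appear in WHERE; the per-group count doesn't exist yet

Fix: Use a subquery that GROUPs and filters with HAVING, then count its rows

Corrected query:
SELECT COUNT(*) FROM (SELECT customer FROM orders GROUP BY customer HAVING COUNT(*) >= 2)

Result:
COUNT(*)
--------
3       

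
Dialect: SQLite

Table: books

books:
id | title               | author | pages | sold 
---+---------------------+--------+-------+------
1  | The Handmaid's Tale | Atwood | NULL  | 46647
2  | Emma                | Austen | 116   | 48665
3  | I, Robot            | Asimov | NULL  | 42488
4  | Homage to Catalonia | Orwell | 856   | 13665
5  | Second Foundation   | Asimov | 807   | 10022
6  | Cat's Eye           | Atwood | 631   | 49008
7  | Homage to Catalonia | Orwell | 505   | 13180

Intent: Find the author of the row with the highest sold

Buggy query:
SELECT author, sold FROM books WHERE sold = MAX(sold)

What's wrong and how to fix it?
Bug: MAX(sold) is an aggregate and cannot be used directly in WHERE

Fix: Wrap MAX in a scalar subquery so WHERE compares against a single value

Corrected query:
SELECT author, sold FROM books WHERE sold = (SELECT MAX(sold) FROM books)

Result:
author | sold 
-------+------
Atwood | 49008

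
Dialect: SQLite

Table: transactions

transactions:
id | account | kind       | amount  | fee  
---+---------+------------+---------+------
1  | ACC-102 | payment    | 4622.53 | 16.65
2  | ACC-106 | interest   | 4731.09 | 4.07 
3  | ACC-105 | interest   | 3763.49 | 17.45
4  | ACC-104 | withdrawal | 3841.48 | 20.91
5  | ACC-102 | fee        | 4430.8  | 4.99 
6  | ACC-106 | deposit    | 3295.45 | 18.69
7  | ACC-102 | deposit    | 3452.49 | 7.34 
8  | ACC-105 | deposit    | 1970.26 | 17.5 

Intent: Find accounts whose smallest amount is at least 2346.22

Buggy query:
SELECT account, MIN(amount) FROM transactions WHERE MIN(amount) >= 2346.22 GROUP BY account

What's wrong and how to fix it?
Bug: MIN() in WHERE is a misuse of aggregate

Fix: Replace WHERE with HAVING after the GROUP BY

Corrected query:
SELECT account, MIN(amount) FROM transactions GROUP BY account HAVING MIN(amount) >= 2346.22

Result:
account | MIN(amount)
--------+------------
ACC-102 | 3452.49    
ACC-104 | 3841.48    
ACC-106 | 3295.45    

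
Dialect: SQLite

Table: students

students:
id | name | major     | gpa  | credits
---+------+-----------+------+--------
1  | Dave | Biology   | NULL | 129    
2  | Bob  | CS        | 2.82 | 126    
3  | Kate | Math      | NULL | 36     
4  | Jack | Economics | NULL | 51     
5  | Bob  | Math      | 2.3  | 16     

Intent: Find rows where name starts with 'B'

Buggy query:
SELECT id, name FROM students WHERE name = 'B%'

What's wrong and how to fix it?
Bug: '=' compares the literal string including the % character; pattern matching needs LIKE

Fix: Replace '=' with LIKE so 'B%' is treated as a pattern

Corrected query:
SELECT id, name FROM students WHERE name LIKE 'B%'

Result:
id | name
---+-----
2  | Bob 
5  | Bob 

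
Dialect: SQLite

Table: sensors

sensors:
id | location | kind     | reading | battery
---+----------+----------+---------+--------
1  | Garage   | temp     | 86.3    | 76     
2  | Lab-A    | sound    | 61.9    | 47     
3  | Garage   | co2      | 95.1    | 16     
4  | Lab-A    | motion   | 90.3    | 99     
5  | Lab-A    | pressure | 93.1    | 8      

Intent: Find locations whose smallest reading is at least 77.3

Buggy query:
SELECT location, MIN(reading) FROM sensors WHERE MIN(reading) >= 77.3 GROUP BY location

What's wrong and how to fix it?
Bug: Aggregates like MIN are computed per group after WHERE runs

Fix: Replace WHERE with HAVING after the GROUP BY

Corrected query:
SELECT location, MIN(reading) FROM sensors GROUP BY location HAVING MIN(reading) >= 77.3

Result:
location | MIN(reading)
---------+-------------
Garage   | 86.3        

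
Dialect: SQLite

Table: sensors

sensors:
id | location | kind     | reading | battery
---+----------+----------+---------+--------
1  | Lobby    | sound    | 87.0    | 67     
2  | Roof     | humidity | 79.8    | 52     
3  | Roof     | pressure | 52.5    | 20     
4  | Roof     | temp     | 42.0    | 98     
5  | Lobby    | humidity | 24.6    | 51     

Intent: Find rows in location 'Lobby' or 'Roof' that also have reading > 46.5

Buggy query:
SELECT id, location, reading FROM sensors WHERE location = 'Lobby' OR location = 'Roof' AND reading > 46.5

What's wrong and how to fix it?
Bug: AND binds tighter than OR, so this parses as location = 'Lobby' OR (location = 'Roof' AND reading > 46.5)

Fix: Add parentheses around the OR so the AND applies to both alternatives

Corrected query:
SELECT id, location, reading FROM sensors WHERE (location = 'Lobby' OR location = 'Roof') AND reading > 46.5

Result:
id | location | reading
---+----------+--------
1  | Lobby    | 87     
2  | Roof     | 79.8   
3  | Roof     | 52.5   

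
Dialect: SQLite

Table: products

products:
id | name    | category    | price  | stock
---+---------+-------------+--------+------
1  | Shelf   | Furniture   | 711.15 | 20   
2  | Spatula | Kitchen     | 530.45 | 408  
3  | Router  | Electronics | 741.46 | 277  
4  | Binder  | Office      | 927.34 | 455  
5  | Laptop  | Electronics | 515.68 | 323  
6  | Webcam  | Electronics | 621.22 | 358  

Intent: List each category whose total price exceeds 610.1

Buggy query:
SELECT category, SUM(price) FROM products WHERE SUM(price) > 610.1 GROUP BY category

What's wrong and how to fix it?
Bug: WHERE runs before GROUP BY, so aggregates aren't available there

Fix: Move the aggregate condition to a HAVING clause

Corrected query:
SELECT category, SUM(price) FROM products GROUP BY category HAVING SUM(price) > 610.1

Result:
category    | SUM(price)
------------+-----------
Electronics | 1878.36   
Furniture   | 711.15    
Office      | 927.34    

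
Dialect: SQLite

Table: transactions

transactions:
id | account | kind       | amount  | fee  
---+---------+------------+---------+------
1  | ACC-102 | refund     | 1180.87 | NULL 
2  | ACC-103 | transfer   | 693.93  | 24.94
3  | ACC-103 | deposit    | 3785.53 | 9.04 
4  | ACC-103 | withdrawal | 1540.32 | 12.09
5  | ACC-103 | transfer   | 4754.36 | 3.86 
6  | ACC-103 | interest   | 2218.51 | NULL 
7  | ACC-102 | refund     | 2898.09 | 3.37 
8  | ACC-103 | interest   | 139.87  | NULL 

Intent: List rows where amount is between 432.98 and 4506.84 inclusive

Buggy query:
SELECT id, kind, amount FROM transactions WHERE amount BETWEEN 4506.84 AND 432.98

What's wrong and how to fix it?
Bug: BETWEEN expects the lower bound first; with 4506.84 AND 432.98 the range is empty

Fix: Swap the bounds so the smaller value comes first

Corrected query:
SELECT id, kind, amount FROM transactions WHERE amount BETWEEN 432.98 AND 4506.84

Result:
id | kind       | amount 
---+------------+--------
1  | refund     | 1180.87
2  | transfer   | 693.93 
3  | deposit    | 3785.53
4  | withdrawal | 1540.32
6  | interest   | 2218.51
7  | refund     | 2898.09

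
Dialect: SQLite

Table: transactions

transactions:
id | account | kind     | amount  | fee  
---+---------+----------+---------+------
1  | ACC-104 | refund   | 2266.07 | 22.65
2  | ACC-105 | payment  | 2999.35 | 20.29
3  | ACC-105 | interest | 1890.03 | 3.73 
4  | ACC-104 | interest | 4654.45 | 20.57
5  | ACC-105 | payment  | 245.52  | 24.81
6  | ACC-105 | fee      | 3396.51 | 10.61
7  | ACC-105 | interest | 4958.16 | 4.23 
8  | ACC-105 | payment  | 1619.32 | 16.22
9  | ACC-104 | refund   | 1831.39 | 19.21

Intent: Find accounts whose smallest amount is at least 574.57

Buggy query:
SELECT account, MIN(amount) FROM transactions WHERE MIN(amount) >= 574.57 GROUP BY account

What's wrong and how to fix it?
Bug: Aggregates like MIN are computed per group after WHERE runs

Fix: Replace WHERE with HAVING after the GROUP BY

Corrected query:
SELECT account, MIN(amount) FROM transactions GROUP BY account HAVING MIN(amount) >= 574.57

Result:
account | MIN(amount)
--------+------------
ACC-104 | 1831.39    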